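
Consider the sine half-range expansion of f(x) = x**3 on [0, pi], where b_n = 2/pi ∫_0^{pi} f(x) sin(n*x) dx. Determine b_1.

-12 + 2*pi**2

b_1 = 2/pi ∫_0^{pi} (x**3) sin(x) dx.
Integrating by parts three times (tabular method), an antiderivative of (x**3) sin(x) is -x**3*cos(x) + 3*x**2*sin(x) + 6*x*cos(x) - 6*sin(x); evaluating from 0 to pi: ∫_{0}^{pi} (x**3) sin(x) dx = (pi*(-6 + pi**2)) - (0) = pi*(-6 + pi**2).
Hence b_1 = (2/pi)·(pi*(-6 + pi**2)) = -12 + 2*pi**2.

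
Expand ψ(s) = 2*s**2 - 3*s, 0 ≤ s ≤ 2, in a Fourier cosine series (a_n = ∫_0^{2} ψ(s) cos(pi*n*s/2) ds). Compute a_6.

a_6 = ∫_0^{2} (2*s**2 - 3*s) cos(3*pi*s) ds.
Integrating by parts twice (tabular method), an antiderivative of (2*s**2 - 3*s) cos(3*pi*s) is 2*s**2*sin(3*pi*s)/(3*pi) - s*sin(3*pi*s)/pi + 4*s*cos(3*pi*s)/(9*pi**2) - 4*sin(3*pi*s)/(27*pi**3) - cos(3*pi*s)/(3*pi**2); evaluating from 0 to 2: ∫_{0}^{2} (2*s**2 - 3*s) cos(3*pi*s) ds = (5/(9*pi**2)) - (-1/(3*pi**2)) = 8/(9*pi**2).
Hence a_6 = 8/(9*pi**2).

8/(9*pi**2)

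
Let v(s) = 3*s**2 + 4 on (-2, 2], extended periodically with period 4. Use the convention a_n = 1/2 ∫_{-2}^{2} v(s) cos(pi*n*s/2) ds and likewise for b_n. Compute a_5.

a_5 = 1/2 ∫_{-2}^{2} v(s) cos(5*pi*s/2) ds.
v is even and cos(5*pi*s/2) is even, so the integrand is even and a_5 = ∫_0^{2} v(s) cos(5*pi*s/2) ds.
Integrating by parts twice (tabular method), an antiderivative of (3*s**2 + 4) cos(5*pi*s/2) is 6*s**2*sin(5*pi*s/2)/(5*pi) + 24*s*cos(5*pi*s/2)/(25*pi**2) - 48*sin(5*pi*s/2)/(125*pi**3) + 8*sin(5*pi*s/2)/(5*pi); evaluating from 0 to 2: ∫_{0}^{2} (3*s**2 + 4) cos(5*pi*s/2) ds = (-48/(25*pi**2)) - (0) = -48/(25*pi**2).
Hence a_5 = -48/(25*pi**2).

-48/(25*pi**2)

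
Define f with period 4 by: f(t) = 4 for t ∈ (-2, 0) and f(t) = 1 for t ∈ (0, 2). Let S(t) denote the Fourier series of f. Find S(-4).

t = -4 differs from t = 0 by -1 full period(s), and the series is 4-periodic.
At t = 0 the one-sided limits are f(0^-) = 4 and f(0^+) = 1.
By Dirichlet's theorem the series converges to their average, [(4) + (1)]/2 = 5/2.

5/2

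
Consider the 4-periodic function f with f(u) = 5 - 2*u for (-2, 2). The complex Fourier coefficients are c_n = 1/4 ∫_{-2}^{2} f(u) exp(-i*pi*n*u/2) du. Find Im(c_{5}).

4/(5*pi)

Since f is real-valued, Im(c_{5}) = -1/4 ∫_{-2}^{2} f(u) sin(5*pi*u/2) du = -b_{5}/2.
Integrating by parts (boundary term plus one more integral), an antiderivative of (5 - 2*u) sin(5*pi*u/2) is 4*u*cos(5*pi*u/2)/(5*pi) - 8*sin(5*pi*u/2)/(25*pi**2) - 2*cos(5*pi*u/2)/pi; evaluating from -2 to 2: ∫_{-2}^{2} (5 - 2*u) sin(5*pi*u/2) du = (2/(5*pi)) - (18/(5*pi)) = -16/(5*pi).
Hence Im(c_{5}) = (-1/4)·(-16/(5*pi)) = 4/(5*pi).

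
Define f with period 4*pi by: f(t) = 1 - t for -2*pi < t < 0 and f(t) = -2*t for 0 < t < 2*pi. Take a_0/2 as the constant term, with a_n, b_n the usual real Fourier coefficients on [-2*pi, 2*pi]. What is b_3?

-2 - 2/(3*pi)

b_3 = (1/(2*pi)) ∫_{-2*pi}^{2*pi} f(t) sin(3*t/2) dt.
Split the integral at the breakpoints.
Integrating by parts (boundary term plus one more integral), an antiderivative of (1 - t) sin(3*t/2) is 2*t*cos(3*t/2)/3 - 4*sin(3*t/2)/9 - 2*cos(3*t/2)/3; evaluating from -2*pi to 0: ∫_{-2*pi}^{0} (1 - t) sin(3*t/2) dt = (-2/3) - (2/3 + 4*pi/3) = -4*pi/3 - 4/3.
Integrating by parts (boundary term plus one more integral), an antiderivative of (-2*t) sin(3*t/2) is 4*t*cos(3*t/2)/3 - 8*sin(3*t/2)/9; evaluating from 0 to 2*pi: ∫_{0}^{2*pi} (-2*t) sin(3*t/2) dt = (-8*pi/3) - (0) = -8*pi/3.
Summing the pieces and multiplying by (1/(2*pi)) gives b_3 = -2 - 2/(3*pi).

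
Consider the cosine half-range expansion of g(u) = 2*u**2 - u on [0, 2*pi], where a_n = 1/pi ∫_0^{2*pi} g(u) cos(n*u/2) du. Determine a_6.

a_6 = 1/pi ∫_0^{2*pi} (2*u**2 - u) cos(3*u) du.
Integrating by parts twice (tabular method), an antiderivative of (2*u**2 - u) cos(3*u) is 2*u**2*sin(3*u)/3 - u*sin(3*u)/3 + 4*u*cos(3*u)/9 - 4*sin(3*u)/27 - cos(3*u)/9; evaluating from 0 to 2*pi: ∫_{0}^{2*pi} (2*u**2 - u) cos(3*u) du = (-1/9 + 8*pi/9) - (-1/9) = 8*pi/9.
Hence a_6 = (1/pi)·(8*pi/9) = 8/9.

8/9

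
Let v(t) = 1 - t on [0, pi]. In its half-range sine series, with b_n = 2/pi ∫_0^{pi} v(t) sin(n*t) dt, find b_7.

2*(2 - pi)/(7*pi)

b_7 = 2/pi ∫_0^{pi} (1 - t) sin(7*t) dt.
Integrating by parts (boundary term plus one more integral), an antiderivative of (1 - t) sin(7*t) is t*cos(7*t)/7 - sin(7*t)/49 - cos(7*t)/7; evaluating from 0 to pi: ∫_{0}^{pi} (1 - t) sin(7*t) dt = (1/7 - pi/7) - (-1/7) = 2/7 - pi/7.
Hence b_7 = (2/pi)·(2/7 - pi/7) = 2*(2 - pi)/(7*pi).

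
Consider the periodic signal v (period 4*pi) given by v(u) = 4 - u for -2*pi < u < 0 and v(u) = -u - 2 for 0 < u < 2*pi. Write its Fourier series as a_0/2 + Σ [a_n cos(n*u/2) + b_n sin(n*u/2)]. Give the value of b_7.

4*(-pi - 3)/(7*pi)

b_7 = (1/(2*pi)) ∫_{-2*pi}^{2*pi} v(u) sin(7*u/2) du.
Split the integral at the breakpoints.
Integrating by parts (boundary term plus one more integral), an antiderivative of (4 - u) sin(7*u/2) is 2*u*cos(7*u/2)/7 - 4*sin(7*u/2)/49 - 8*cos(7*u/2)/7; evaluating from -2*pi to 0: ∫_{-2*pi}^{0} (4 - u) sin(7*u/2) du = (-8/7) - (8/7 + 4*pi/7) = -16/7 - 4*pi/7.
Integrating by parts (boundary term plus one more integral), an antiderivative of (-u - 2) sin(7*u/2) is 2*u*cos(7*u/2)/7 - 4*sin(7*u/2)/49 + 4*cos(7*u/2)/7; evaluating from 0 to 2*pi: ∫_{0}^{2*pi} (-u - 2) sin(7*u/2) du = (-4*pi/7 - 4/7) - (4/7) = -4*pi/7 - 8/7.
Summing the pieces and multiplying by (1/(2*pi)) gives b_7 = 4*(-pi - 3)/(7*pi).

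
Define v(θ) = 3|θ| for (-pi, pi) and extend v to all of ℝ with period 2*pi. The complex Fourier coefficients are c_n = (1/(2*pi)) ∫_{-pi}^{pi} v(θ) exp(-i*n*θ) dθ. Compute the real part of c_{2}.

0

Since v is real-valued, Re(c_{2}) = (1/(2*pi)) ∫_{-pi}^{pi} v(θ) cos(2*θ) dθ = a_{2}/2.
v is even and cos(2*θ) is even, so the integrand is even: ∫_{-pi}^{pi} v(θ) cos(2*θ) dθ = 2∫_0^{pi} v(θ) cos(2*θ) dθ.
Integrating by parts (boundary term plus one more integral), an antiderivative of (3*θ) cos(2*θ) is 3*θ*sin(2*θ)/2 + 3*cos(2*θ)/4; evaluating from 0 to pi: ∫_{0}^{pi} (3*θ) cos(2*θ) dθ = (3/4) - (3/4) = 0.
So ∫_{-pi}^{pi} v(θ) cos(2*θ) dθ = 0.
Hence Re(c_{2}) = (1/(2*pi))·(0) = 0.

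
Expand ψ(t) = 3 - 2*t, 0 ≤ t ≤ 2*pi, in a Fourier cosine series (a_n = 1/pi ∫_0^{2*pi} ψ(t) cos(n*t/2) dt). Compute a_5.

a_5 = 1/pi ∫_0^{2*pi} (3 - 2*t) cos(5*t/2) dt.
Integrating by parts (boundary term plus one more integral), an antiderivative of (3 - 2*t) cos(5*t/2) is -4*t*sin(5*t/2)/5 + 6*sin(5*t/2)/5 - 8*cos(5*t/2)/25; evaluating from 0 to 2*pi: ∫_{0}^{2*pi} (3 - 2*t) cos(5*t/2) dt = (8/25) - (-8/25) = 16/25.
Hence a_5 = (1/pi)·(16/25) = 16/(25*pi).

16/(25*pi)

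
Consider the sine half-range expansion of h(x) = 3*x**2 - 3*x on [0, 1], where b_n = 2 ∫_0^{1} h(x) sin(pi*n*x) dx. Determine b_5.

-24/(125*pi**3)

b_5 = 2 ∫_0^{1} (3*x**2 - 3*x) sin(5*pi*x) dx.
Integrating by parts twice (tabular method), an antiderivative of (3*x**2 - 3*x) sin(5*pi*x) is -3*x**2*cos(5*pi*x)/(5*pi) + 6*x*sin(5*pi*x)/(25*pi**2) + 3*x*cos(5*pi*x)/(5*pi) - 3*sin(5*pi*x)/(25*pi**2) + 6*cos(5*pi*x)/(125*pi**3); evaluating from 0 to 1: ∫_{0}^{1} (3*x**2 - 3*x) sin(5*pi*x) dx = (-6/(125*pi**3)) - (6/(125*pi**3)) = -12/(125*pi**3).
Hence b_5 = 2·(-12/(125*pi**3)) = -24/(125*pi**3).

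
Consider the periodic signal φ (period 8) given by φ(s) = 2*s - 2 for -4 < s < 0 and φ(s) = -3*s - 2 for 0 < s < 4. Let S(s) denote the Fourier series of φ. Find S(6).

s = 6 differs from s = -2 by 1 full period(s), and the series is 8-periodic.
φ is continuous at s = -2 with value -6, so the series converges to -6 there.

-6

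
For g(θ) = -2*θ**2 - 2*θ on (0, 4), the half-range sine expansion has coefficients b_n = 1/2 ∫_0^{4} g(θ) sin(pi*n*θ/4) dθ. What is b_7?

16*(16 - 245*pi**2)/(343*pi**3)

b_7 = 1/2 ∫_0^{4} (-2*θ**2 - 2*θ) sin(7*pi*θ/4) dθ.
Integrating by parts twice (tabular method), an antiderivative of (-2*θ**2 - 2*θ) sin(7*pi*θ/4) is 8*θ**2*cos(7*pi*θ/4)/(7*pi) - 64*θ*sin(7*pi*θ/4)/(49*pi**2) + 8*θ*cos(7*pi*θ/4)/(7*pi) - 32*sin(7*pi*θ/4)/(49*pi**2) - 256*cos(7*pi*θ/4)/(343*pi**3); evaluating from 0 to 4: ∫_{0}^{4} (-2*θ**2 - 2*θ) sin(7*pi*θ/4) dθ = (32*(8 - 245*pi**2)/(343*pi**3)) - (-256/(343*pi**3)) = 32*(16 - 245*pi**2)/(343*pi**3).
Hence b_7 = (1/2)·(32*(16 - 245*pi**2)/(343*pi**3)) = 16*(16 - 245*pi**2)/(343*pi**3).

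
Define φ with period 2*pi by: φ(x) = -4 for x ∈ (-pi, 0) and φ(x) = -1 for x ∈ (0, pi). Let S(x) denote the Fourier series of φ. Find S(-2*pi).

-5/2

x = -2*pi differs from x = 0 by -1 full period(s), and the series is 2*pi-periodic.
At x = 0 the one-sided limits are φ(0^-) = -4 and φ(0^+) = -1.
By Dirichlet's theorem the series converges to their average, [(-4) + (-1)]/2 = -5/2.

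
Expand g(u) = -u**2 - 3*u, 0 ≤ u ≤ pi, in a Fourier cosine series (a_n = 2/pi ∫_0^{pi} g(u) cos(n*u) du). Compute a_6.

-1/9

a_6 = 2/pi ∫_0^{pi} (-u**2 - 3*u) cos(6*u) du.
Integrating by parts twice (tabular method), an antiderivative of (-u**2 - 3*u) cos(6*u) is -u**2*sin(6*u)/6 - u*sin(6*u)/2 - u*cos(6*u)/18 + sin(6*u)/108 - cos(6*u)/12; evaluating from 0 to pi: ∫_{0}^{pi} (-u**2 - 3*u) cos(6*u) du = (-pi/18 - 1/12) - (-1/12) = -pi/18.
Hence a_6 = (2/pi)·(-pi/18) = -1/9.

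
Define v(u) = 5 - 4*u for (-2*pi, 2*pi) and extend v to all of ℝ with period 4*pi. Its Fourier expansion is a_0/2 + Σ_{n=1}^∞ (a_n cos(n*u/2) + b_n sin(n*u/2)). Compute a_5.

0

a_5 = (1/(2*pi)) ∫_{-2*pi}^{2*pi} v(u) cos(5*u/2) du.
Integrating by parts (boundary term plus one more integral), an antiderivative of (5 - 4*u) cos(5*u/2) is -8*u*sin(5*u/2)/5 + 2*sin(5*u/2) - 16*cos(5*u/2)/25; evaluating from -2*pi to 2*pi: ∫_{-2*pi}^{2*pi} (5 - 4*u) cos(5*u/2) du = (16/25) - (16/25) = 0.
Hence a_5 = (1/(2*pi))·(0) = 0.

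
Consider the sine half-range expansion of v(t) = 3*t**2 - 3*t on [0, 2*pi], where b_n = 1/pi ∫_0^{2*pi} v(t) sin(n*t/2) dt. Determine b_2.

b_2 = 1/pi ∫_0^{2*pi} (3*t**2 - 3*t) sin(t) dt.
Integrating by parts twice (tabular method), an antiderivative of (3*t**2 - 3*t) sin(t) is -3*t**2*cos(t) + 6*t*sin(t) + 3*t*cos(t) - 3*sin(t) + 6*cos(t); evaluating from 0 to 2*pi: ∫_{0}^{2*pi} (3*t**2 - 3*t) sin(t) dt = (-12*pi**2 + 6 + 6*pi) - (6) = 6*pi*(1 - 2*pi).
Hence b_2 = (1/pi)·(6*pi*(1 - 2*pi)) = 6 - 12*pi.

6 - 12*pi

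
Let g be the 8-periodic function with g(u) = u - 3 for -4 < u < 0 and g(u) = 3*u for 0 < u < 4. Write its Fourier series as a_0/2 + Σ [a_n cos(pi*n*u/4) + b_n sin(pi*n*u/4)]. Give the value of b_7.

b_7 = 1/4 ∫_{-4}^{4} g(u) sin(7*pi*u/4) du.
Split the integral at the breakpoints.
Integrating by parts (boundary term plus one more integral), an antiderivative of (u - 3) sin(7*pi*u/4) is -4*u*cos(7*pi*u/4)/(7*pi) + 16*sin(7*pi*u/4)/(49*pi**2) + 12*cos(7*pi*u/4)/(7*pi); evaluating from -4 to 0: ∫_{-4}^{0} (u - 3) sin(7*pi*u/4) du = (12/(7*pi)) - (-4/pi) = 40/(7*pi).
Integrating by parts (boundary term plus one more integral), an antiderivative of (3*u) sin(7*pi*u/4) is -12*u*cos(7*pi*u/4)/(7*pi) + 48*sin(7*pi*u/4)/(49*pi**2); evaluating from 0 to 4: ∫_{0}^{4} (3*u) sin(7*pi*u/4) du = (48/(7*pi)) - (0) = 48/(7*pi).
Summing the pieces and multiplying by (1/4) gives b_7 = 22/(7*pi).

22/(7*pi)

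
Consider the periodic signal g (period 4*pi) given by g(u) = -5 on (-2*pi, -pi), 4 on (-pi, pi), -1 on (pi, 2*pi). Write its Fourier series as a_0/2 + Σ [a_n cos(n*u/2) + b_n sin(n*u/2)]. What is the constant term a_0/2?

1/2

a_0 = (1/(2*pi)) ∫_{-2*pi}^{2*pi} g(u) du = (1/(2*pi)) · (2*pi) = 1.
So the constant term a_0/2 = 1/2.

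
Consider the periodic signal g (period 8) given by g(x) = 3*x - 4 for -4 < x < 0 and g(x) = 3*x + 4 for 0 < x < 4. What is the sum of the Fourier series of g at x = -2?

-10

g is continuous at x = -2 with value -10, so the series converges to -10 there.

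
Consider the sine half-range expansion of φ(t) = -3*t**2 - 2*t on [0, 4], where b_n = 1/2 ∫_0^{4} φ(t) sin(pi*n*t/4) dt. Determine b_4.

b_4 = 1/2 ∫_0^{4} (-3*t**2 - 2*t) sin(pi*t) dt.
Integrating by parts twice (tabular method), an antiderivative of (-3*t**2 - 2*t) sin(pi*t) is 3*t**2*cos(pi*t)/pi - 6*t*sin(pi*t)/pi**2 + 2*t*cos(pi*t)/pi - 2*sin(pi*t)/pi**2 - 6*cos(pi*t)/pi**3; evaluating from 0 to 4: ∫_{0}^{4} (-3*t**2 - 2*t) sin(pi*t) dt = (-6/pi**3 + 56/pi) - (-6/pi**3) = 56/pi.
Hence b_4 = (1/2)·(56/pi) = 28/pi.

28/pi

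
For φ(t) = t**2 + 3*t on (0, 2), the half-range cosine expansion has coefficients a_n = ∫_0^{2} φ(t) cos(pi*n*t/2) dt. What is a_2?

4/pi**2

a_2 = ∫_0^{2} (t**2 + 3*t) cos(pi*t) dt.
Integrating by parts twice (tabular method), an antiderivative of (t**2 + 3*t) cos(pi*t) is t**2*sin(pi*t)/pi + 3*t*sin(pi*t)/pi + 2*t*cos(pi*t)/pi**2 - 2*sin(pi*t)/pi**3 + 3*cos(pi*t)/pi**2; evaluating from 0 to 2: ∫_{0}^{2} (t**2 + 3*t) cos(pi*t) dt = (7/pi**2) - (3/pi**2) = 4/pi**2.
Hence a_2 = 4/pi**2.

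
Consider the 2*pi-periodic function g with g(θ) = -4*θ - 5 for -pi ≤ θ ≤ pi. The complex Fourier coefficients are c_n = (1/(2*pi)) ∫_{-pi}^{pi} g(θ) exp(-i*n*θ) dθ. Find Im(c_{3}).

Since g is real-valued, Im(c_{3}) = -(1/(2*pi)) ∫_{-pi}^{pi} g(θ) sin(3*θ) dθ = -b_{3}/2.
Integrating by parts (boundary term plus one more integral), an antiderivative of (-4*θ - 5) sin(3*θ) is 4*θ*cos(3*θ)/3 - 4*sin(3*θ)/9 + 5*cos(3*θ)/3; evaluating from -pi to pi: ∫_{-pi}^{pi} (-4*θ - 5) sin(3*θ) dθ = (-4*pi/3 - 5/3) - (-5/3 + 4*pi/3) = -8*pi/3.
Hence Im(c_{3}) = (-1/(2*pi))·(-8*pi/3) = 4/3.

4/3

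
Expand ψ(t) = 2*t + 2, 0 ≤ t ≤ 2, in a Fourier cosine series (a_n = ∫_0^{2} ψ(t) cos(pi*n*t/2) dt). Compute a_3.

-16/(9*pi**2)

a_3 = ∫_0^{2} (2*t + 2) cos(3*pi*t/2) dt.
Integrating by parts (boundary term plus one more integral), an antiderivative of (2*t + 2) cos(3*pi*t/2) is 4*t*sin(3*pi*t/2)/(3*pi) + 4*sin(3*pi*t/2)/(3*pi) + 8*cos(3*pi*t/2)/(9*pi**2); evaluating from 0 to 2: ∫_{0}^{2} (2*t + 2) cos(3*pi*t/2) dt = (-8/(9*pi**2)) - (8/(9*pi**2)) = -16/(9*pi**2).
Hence a_3 = -16/(9*pi**2).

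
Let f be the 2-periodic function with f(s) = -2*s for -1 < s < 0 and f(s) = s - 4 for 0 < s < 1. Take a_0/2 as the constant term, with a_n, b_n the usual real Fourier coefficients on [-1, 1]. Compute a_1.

a_1 = ∫_{-1}^{1} f(s) cos(pi*s) ds.
Split the integral at the breakpoints.
Integrating by parts (boundary term plus one more integral), an antiderivative of (-2*s) cos(pi*s) is -2*s*sin(pi*s)/pi - 2*cos(pi*s)/pi**2; evaluating from -1 to 0: ∫_{-1}^{0} (-2*s) cos(pi*s) ds = (-2/pi**2) - (2/pi**2) = -4/pi**2.
Integrating by parts (boundary term plus one more integral), an antiderivative of (s - 4) cos(pi*s) is s*sin(pi*s)/pi - 4*sin(pi*s)/pi + cos(pi*s)/pi**2; evaluating from 0 to 1: ∫_{0}^{1} (s - 4) cos(pi*s) ds = (-1/pi**2) - (pi**(-2)) = -2/pi**2.
Summing the pieces gives a_1 = -6/pi**2.

-6/pi**2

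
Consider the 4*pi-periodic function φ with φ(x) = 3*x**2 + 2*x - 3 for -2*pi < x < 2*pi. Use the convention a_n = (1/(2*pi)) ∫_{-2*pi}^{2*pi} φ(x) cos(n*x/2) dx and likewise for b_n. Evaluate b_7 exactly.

8/7

b_7 = (1/(2*pi)) ∫_{-2*pi}^{2*pi} φ(x) sin(7*x/2) dx.
Integrating by parts twice (tabular method), an antiderivative of (3*x**2 + 2*x - 3) sin(7*x/2) is -6*x**2*cos(7*x/2)/7 + 24*x*sin(7*x/2)/49 - 4*x*cos(7*x/2)/7 + 8*sin(7*x/2)/49 + 342*cos(7*x/2)/343; evaluating from -2*pi to 2*pi: ∫_{-2*pi}^{2*pi} (3*x**2 + 2*x - 3) sin(7*x/2) dx = (-342/343 + 8*pi/7 + 24*pi**2/7) - (-8*pi/7 - 342/343 + 24*pi**2/7) = 16*pi/7.
Hence b_7 = (1/(2*pi))·(16*pi/7) = 8/7.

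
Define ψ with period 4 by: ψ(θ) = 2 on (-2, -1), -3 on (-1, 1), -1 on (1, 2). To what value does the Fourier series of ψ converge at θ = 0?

-3

ψ is continuous at θ = 0 with value -3, so the series converges to -3 there.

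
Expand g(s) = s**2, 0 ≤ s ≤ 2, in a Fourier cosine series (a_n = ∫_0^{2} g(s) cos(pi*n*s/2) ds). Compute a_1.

a_1 = ∫_0^{2} (s**2) cos(pi*s/2) ds.
Integrating by parts twice (tabular method), an antiderivative of (s**2) cos(pi*s/2) is 2*s**2*sin(pi*s/2)/pi + 8*s*cos(pi*s/2)/pi**2 - 16*sin(pi*s/2)/pi**3; evaluating from 0 to 2: ∫_{0}^{2} (s**2) cos(pi*s/2) ds = (-16/pi**2) - (0) = -16/pi**2.
Hence a_1 = -16/pi**2.

-16/pi**2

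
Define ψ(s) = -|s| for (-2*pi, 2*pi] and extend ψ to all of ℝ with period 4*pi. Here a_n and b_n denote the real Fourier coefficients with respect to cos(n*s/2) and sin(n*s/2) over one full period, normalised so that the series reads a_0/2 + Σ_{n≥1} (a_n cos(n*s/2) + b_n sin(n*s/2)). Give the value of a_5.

8/(25*pi)

a_5 = (1/(2*pi)) ∫_{-2*pi}^{2*pi} ψ(s) cos(5*s/2) ds.
ψ is even and cos(5*s/2) is even, so the integrand is even and a_5 = 1/pi ∫_0^{2*pi} ψ(s) cos(5*s/2) ds.
Integrating by parts (boundary term plus one more integral), an antiderivative of (-s) cos(5*s/2) is -2*s*sin(5*s/2)/5 - 4*cos(5*s/2)/25; evaluating from 0 to 2*pi: ∫_{0}^{2*pi} (-s) cos(5*s/2) ds = (4/25) - (-4/25) = 8/25.
Hence a_5 = (1/pi)·(8/25) = 8/(25*pi).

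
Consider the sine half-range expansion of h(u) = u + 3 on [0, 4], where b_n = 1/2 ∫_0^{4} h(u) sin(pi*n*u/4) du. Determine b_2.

-4/pi

b_2 = 1/2 ∫_0^{4} (u + 3) sin(pi*u/2) du.
Integrating by parts (boundary term plus one more integral), an antiderivative of (u + 3) sin(pi*u/2) is -2*u*cos(pi*u/2)/pi + 4*sin(pi*u/2)/pi**2 - 6*cos(pi*u/2)/pi; evaluating from 0 to 4: ∫_{0}^{4} (u + 3) sin(pi*u/2) du = (-14/pi) - (-6/pi) = -8/pi.
Hence b_2 = (1/2)·(-8/pi) = -4/pi.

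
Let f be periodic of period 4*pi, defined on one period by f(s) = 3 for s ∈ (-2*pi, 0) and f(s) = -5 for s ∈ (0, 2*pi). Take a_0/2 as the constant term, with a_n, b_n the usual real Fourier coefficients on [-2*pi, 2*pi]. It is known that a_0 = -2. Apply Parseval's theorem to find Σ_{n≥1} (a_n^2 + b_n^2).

32

Parseval: a_0^2/2 + Σ_{n≥1} (a_n^2+b_n^2) = (1/(2*pi)) ∫_{-2*pi}^{2*pi} f(s)^2 ds = 34.
Subtract a_0^2/2 = 2: Σ (a_n^2+b_n^2) = 32.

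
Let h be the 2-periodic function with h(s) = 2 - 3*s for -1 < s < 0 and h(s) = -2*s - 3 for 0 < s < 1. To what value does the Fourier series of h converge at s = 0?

-1/2

At s = 0 the one-sided limits are h(0^-) = 2 and h(0^+) = -3.
By Dirichlet's theorem the series converges to their average, [(2) + (-3)]/2 = -1/2.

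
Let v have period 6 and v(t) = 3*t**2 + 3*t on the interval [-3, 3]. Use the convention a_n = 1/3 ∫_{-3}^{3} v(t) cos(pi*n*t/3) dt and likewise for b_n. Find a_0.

a_0 = 1/3 ∫_{-3}^{3} v(t) dt = 1/3 · (54) = 18.

18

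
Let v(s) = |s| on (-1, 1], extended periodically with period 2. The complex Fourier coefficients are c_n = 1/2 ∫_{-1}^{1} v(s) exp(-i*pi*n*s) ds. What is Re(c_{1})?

-2/pi**2

Since v is real-valued, Re(c_{1}) = 1/2 ∫_{-1}^{1} v(s) cos(pi*s) ds = a_{1}/2.
v is even and cos(pi*s) is even, so the integrand is even: ∫_{-1}^{1} v(s) cos(pi*s) ds = 2∫_0^{1} v(s) cos(pi*s) ds.
Integrating by parts (boundary term plus one more integral), an antiderivative of (s) cos(pi*s) is s*sin(pi*s)/pi + cos(pi*s)/pi**2; evaluating from 0 to 1: ∫_{0}^{1} (s) cos(pi*s) ds = (-1/pi**2) - (pi**(-2)) = -2/pi**2.
So ∫_{-1}^{1} v(s) cos(pi*s) ds = -4/pi**2.
Hence Re(c_{1}) = (1/2)·(-4/pi**2) = -2/pi**2.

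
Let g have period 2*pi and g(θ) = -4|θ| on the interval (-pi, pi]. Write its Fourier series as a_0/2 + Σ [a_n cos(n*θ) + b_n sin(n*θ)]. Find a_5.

16/(25*pi)

a_5 = 1/pi ∫_{-pi}^{pi} g(θ) cos(5*θ) dθ.
g is even and cos(5*θ) is even, so the integrand is even and a_5 = 2/pi ∫_0^{pi} g(θ) cos(5*θ) dθ.
Integrating by parts (boundary term plus one more integral), an antiderivative of (-4*θ) cos(5*θ) is -4*θ*sin(5*θ)/5 - 4*cos(5*θ)/25; evaluating from 0 to pi: ∫_{0}^{pi} (-4*θ) cos(5*θ) dθ = (4/25) - (-4/25) = 8/25.
Hence a_5 = (2/pi)·(8/25) = 16/(25*pi).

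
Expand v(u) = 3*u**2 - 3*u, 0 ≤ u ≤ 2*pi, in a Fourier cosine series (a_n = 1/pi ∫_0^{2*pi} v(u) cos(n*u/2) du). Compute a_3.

8*(1 - 2*pi)/(3*pi)

a_3 = 1/pi ∫_0^{2*pi} (3*u**2 - 3*u) cos(3*u/2) du.
Integrating by parts twice (tabular method), an antiderivative of (3*u**2 - 3*u) cos(3*u/2) is 2*u**2*sin(3*u/2) - 2*u*sin(3*u/2) + 8*u*cos(3*u/2)/3 - 16*sin(3*u/2)/9 - 4*cos(3*u/2)/3; evaluating from 0 to 2*pi: ∫_{0}^{2*pi} (3*u**2 - 3*u) cos(3*u/2) du = (4/3 - 16*pi/3) - (-4/3) = 8/3 - 16*pi/3.
Hence a_3 = (1/pi)·(8/3 - 16*pi/3) = 8*(1 - 2*pi)/(3*pi).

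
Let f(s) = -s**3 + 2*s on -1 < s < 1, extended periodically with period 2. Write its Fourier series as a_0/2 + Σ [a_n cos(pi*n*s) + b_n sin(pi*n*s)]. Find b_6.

b_6 = ∫_{-1}^{1} f(s) sin(6*pi*s) ds.
f is odd and sin(6*pi*s) is odd, so the integrand is even and b_6 = 2 ∫_0^{1} f(s) sin(6*pi*s) ds.
Integrating by parts three times (tabular method), an antiderivative of (-s**3 + 2*s) sin(6*pi*s) is s**3*cos(6*pi*s)/(6*pi) - s**2*sin(6*pi*s)/(12*pi**2) - s*cos(6*pi*s)/(3*pi) - s*cos(6*pi*s)/(36*pi**3) + sin(6*pi*s)/(216*pi**4) + sin(6*pi*s)/(18*pi**2); evaluating from 0 to 1: ∫_{0}^{1} (-s**3 + 2*s) sin(6*pi*s) ds = ((-6*pi**2 - 1)/(36*pi**3)) - (0) = (-6*pi**2 - 1)/(36*pi**3).
Hence b_6 = 2·((-6*pi**2 - 1)/(36*pi**3)) = (-6*pi**2 - 1)/(18*pi**3).

(-6*pi**2 - 1)/(18*pi**3)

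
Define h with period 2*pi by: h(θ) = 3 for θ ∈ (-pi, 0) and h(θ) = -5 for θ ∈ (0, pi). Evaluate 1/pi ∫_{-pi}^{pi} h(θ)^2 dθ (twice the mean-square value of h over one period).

1/pi ∫_{-pi}^{pi} h(θ)^2 dθ = 1/pi · (34*pi) = 34.

34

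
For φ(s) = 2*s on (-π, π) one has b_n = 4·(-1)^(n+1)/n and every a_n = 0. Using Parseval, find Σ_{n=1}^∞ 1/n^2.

pi**2/6

Parseval: Σ b_n^2 = (1/π) ∫_{-π}^{π} φ(s)^2 ds = 8*pi**2/3.
Σ b_n^2 = Σ 16/n^2, so Σ 1/n^2 = (8*pi**2/3)/16 = pi**2/6.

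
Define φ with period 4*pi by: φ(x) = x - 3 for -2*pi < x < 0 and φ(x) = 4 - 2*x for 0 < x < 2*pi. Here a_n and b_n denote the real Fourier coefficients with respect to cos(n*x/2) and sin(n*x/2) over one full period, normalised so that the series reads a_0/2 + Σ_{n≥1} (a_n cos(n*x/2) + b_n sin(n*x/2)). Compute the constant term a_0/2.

1/2 - 3*pi/2

a_0 = (1/(2*pi)) ∫_{-2*pi}^{2*pi} φ(x) dx = (1/(2*pi)) · (2*pi*(1 - 3*pi)) = 1 - 3*pi.
So the constant term a_0/2 = 1/2 - 3*pi/2.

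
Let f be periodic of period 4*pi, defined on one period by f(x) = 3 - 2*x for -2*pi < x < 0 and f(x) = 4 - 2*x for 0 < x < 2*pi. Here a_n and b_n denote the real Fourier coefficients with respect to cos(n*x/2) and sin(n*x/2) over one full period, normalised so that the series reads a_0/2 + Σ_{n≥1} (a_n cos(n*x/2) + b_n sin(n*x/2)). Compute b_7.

b_7 = (1/(2*pi)) ∫_{-2*pi}^{2*pi} f(x) sin(7*x/2) dx.
Split the integral at the breakpoints.
Integrating by parts (boundary term plus one more integral), an antiderivative of (3 - 2*x) sin(7*x/2) is 4*x*cos(7*x/2)/7 - 8*sin(7*x/2)/49 - 6*cos(7*x/2)/7; evaluating from -2*pi to 0: ∫_{-2*pi}^{0} (3 - 2*x) sin(7*x/2) dx = (-6/7) - (6/7 + 8*pi/7) = -8*pi/7 - 12/7.
Integrating by parts (boundary term plus one more integral), an antiderivative of (4 - 2*x) sin(7*x/2) is 4*x*cos(7*x/2)/7 - 8*sin(7*x/2)/49 - 8*cos(7*x/2)/7; evaluating from 0 to 2*pi: ∫_{0}^{2*pi} (4 - 2*x) sin(7*x/2) dx = (8/7 - 8*pi/7) - (-8/7) = 16/7 - 8*pi/7.
Summing the pieces and multiplying by (1/(2*pi)) gives b_7 = 2*(1 - 4*pi)/(7*pi).

2*(1 - 4*pi)/(7*pi)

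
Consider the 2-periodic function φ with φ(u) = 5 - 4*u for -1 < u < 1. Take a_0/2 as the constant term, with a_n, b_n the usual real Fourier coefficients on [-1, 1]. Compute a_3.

0

a_3 = ∫_{-1}^{1} φ(u) cos(3*pi*u) du.
Integrating by parts (boundary term plus one more integral), an antiderivative of (5 - 4*u) cos(3*pi*u) is -4*u*sin(3*pi*u)/(3*pi) + 5*sin(3*pi*u)/(3*pi) - 4*cos(3*pi*u)/(9*pi**2); evaluating from -1 to 1: ∫_{-1}^{1} (5 - 4*u) cos(3*pi*u) du = (4/(9*pi**2)) - (4/(9*pi**2)) = 0.
Hence a_3 = 0.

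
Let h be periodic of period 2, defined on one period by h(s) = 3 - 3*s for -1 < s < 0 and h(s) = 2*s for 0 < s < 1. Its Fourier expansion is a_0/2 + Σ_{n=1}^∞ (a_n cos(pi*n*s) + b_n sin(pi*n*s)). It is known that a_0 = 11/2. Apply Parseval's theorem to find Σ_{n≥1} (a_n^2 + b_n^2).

173/24

Parseval: a_0^2/2 + Σ_{n≥1} (a_n^2+b_n^2) = ∫_{-1}^{1} h(s)^2 ds = 67/3.
Subtract a_0^2/2 = 121/8: Σ (a_n^2+b_n^2) = 173/24.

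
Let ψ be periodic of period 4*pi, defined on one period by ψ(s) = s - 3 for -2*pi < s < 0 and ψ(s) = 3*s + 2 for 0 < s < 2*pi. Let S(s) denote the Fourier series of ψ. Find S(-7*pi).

s = -7*pi differs from s = pi by -2 full period(s), and the series is 4*pi-periodic.
ψ is continuous at s = pi with value 2 + 3*pi, so the series converges to 2 + 3*pi there.

2 + 3*pi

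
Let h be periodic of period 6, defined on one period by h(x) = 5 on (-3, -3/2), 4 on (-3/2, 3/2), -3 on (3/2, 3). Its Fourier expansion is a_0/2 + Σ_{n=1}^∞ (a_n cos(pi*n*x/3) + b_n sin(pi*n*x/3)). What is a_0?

a_0 = 1/3 ∫_{-3}^{3} h(x) dx = 1/3 · (15) = 5.

5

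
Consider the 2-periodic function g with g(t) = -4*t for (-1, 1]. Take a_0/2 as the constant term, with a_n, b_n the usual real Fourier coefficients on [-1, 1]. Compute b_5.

b_5 = ∫_{-1}^{1} g(t) sin(5*pi*t) dt.
g is odd and sin(5*pi*t) is odd, so the integrand is even and b_5 = 2 ∫_0^{1} g(t) sin(5*pi*t) dt.
Integrating by parts (boundary term plus one more integral), an antiderivative of (-4*t) sin(5*pi*t) is 4*t*cos(5*pi*t)/(5*pi) - 4*sin(5*pi*t)/(25*pi**2); evaluating from 0 to 1: ∫_{0}^{1} (-4*t) sin(5*pi*t) dt = (-4/(5*pi)) - (0) = -4/(5*pi).
Hence b_5 = 2·(-4/(5*pi)) = -8/(5*pi).

-8/(5*pi)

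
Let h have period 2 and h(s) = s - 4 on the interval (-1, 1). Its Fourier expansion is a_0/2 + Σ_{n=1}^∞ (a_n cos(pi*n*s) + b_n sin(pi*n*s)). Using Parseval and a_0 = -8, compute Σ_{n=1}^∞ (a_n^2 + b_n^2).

Parseval: a_0^2/2 + Σ_{n≥1} (a_n^2+b_n^2) = ∫_{-1}^{1} h(s)^2 ds = 98/3.
Subtract a_0^2/2 = 32: Σ (a_n^2+b_n^2) = 2/3.

2/3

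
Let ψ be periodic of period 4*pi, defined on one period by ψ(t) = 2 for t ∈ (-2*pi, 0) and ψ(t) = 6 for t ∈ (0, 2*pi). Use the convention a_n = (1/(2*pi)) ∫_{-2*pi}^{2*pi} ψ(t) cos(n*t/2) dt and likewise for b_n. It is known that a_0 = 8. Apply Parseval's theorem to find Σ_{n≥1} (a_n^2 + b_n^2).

8

Parseval: a_0^2/2 + Σ_{n≥1} (a_n^2+b_n^2) = (1/(2*pi)) ∫_{-2*pi}^{2*pi} ψ(t)^2 dt = 40.
Subtract a_0^2/2 = 32: Σ (a_n^2+b_n^2) = 8.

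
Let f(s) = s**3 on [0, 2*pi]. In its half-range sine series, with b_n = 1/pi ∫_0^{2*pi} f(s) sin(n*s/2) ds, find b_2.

12 - 8*pi**2

b_2 = 1/pi ∫_0^{2*pi} (s**3) sin(s) ds.
Integrating by parts three times (tabular method), an antiderivative of (s**3) sin(s) is -s**3*cos(s) + 3*s**2*sin(s) + 6*s*cos(s) - 6*sin(s); evaluating from 0 to 2*pi: ∫_{0}^{2*pi} (s**3) sin(s) ds = (-8*pi**3 + 12*pi) - (0) = -8*pi**3 + 12*pi.
Hence b_2 = (1/pi)·(-8*pi**3 + 12*pi) = 12 - 8*pi**2.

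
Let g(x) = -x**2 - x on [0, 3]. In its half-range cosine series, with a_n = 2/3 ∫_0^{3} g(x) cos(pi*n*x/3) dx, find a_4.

a_4 = 2/3 ∫_0^{3} (-x**2 - x) cos(4*pi*x/3) dx.
Integrating by parts twice (tabular method), an antiderivative of (-x**2 - x) cos(4*pi*x/3) is -3*x**2*sin(4*pi*x/3)/(4*pi) - 3*x*sin(4*pi*x/3)/(4*pi) - 9*x*cos(4*pi*x/3)/(8*pi**2) + 27*sin(4*pi*x/3)/(32*pi**3) - 9*cos(4*pi*x/3)/(16*pi**2); evaluating from 0 to 3: ∫_{0}^{3} (-x**2 - x) cos(4*pi*x/3) dx = (-63/(16*pi**2)) - (-9/(16*pi**2)) = -27/(8*pi**2).
Hence a_4 = (2/3)·(-27/(8*pi**2)) = -9/(4*pi**2).

-9/(4*pi**2)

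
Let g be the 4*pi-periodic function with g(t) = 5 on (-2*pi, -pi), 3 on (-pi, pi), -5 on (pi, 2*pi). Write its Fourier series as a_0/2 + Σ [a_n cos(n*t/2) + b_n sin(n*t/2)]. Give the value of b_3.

-10/(3*pi)

b_3 = (1/(2*pi)) ∫_{-2*pi}^{2*pi} g(t) sin(3*t/2) dt.
Split the integral at the breakpoints.
Directly, an antiderivative of (5) sin(3*t/2) is -10*cos(3*t/2)/3; evaluating from -2*pi to -pi: ∫_{-2*pi}^{-pi} (5) sin(3*t/2) dt = (0) - (10/3) = -10/3.
Directly, an antiderivative of (3) sin(3*t/2) is -2*cos(3*t/2); evaluating from -pi to pi: ∫_{-pi}^{pi} (3) sin(3*t/2) dt = (0) - (0) = 0.
Directly, an antiderivative of (-5) sin(3*t/2) is 10*cos(3*t/2)/3; evaluating from pi to 2*pi: ∫_{pi}^{2*pi} (-5) sin(3*t/2) dt = (-10/3) - (0) = -10/3.
Summing the pieces and multiplying by (1/(2*pi)) gives b_3 = -10/(3*pi).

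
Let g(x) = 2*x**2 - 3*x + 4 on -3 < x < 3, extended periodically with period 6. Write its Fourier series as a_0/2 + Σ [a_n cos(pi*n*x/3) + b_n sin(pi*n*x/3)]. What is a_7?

-72/(49*pi**2)

a_7 = 1/3 ∫_{-3}^{3} g(x) cos(7*pi*x/3) dx.
Integrating by parts twice (tabular method), an antiderivative of (2*x**2 - 3*x + 4) cos(7*pi*x/3) is 6*x**2*sin(7*pi*x/3)/(7*pi) - 9*x*sin(7*pi*x/3)/(7*pi) + 36*x*cos(7*pi*x/3)/(49*pi**2) - 108*sin(7*pi*x/3)/(343*pi**3) + 12*sin(7*pi*x/3)/(7*pi) - 27*cos(7*pi*x/3)/(49*pi**2); evaluating from -3 to 3: ∫_{-3}^{3} (2*x**2 - 3*x + 4) cos(7*pi*x/3) dx = (-81/(49*pi**2)) - (135/(49*pi**2)) = -216/(49*pi**2).
Hence a_7 = (1/3)·(-216/(49*pi**2)) = -72/(49*pi**2).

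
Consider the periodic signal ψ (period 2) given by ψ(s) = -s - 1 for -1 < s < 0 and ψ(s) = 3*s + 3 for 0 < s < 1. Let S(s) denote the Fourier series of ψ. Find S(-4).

s = -4 differs from s = 0 by -2 full period(s), and the series is 2-periodic.
At s = 0 the one-sided limits are ψ(0^-) = -1 and ψ(0^+) = 3.
By Dirichlet's theorem the series converges to their average, [(-1) + (3)]/2 = 1.

1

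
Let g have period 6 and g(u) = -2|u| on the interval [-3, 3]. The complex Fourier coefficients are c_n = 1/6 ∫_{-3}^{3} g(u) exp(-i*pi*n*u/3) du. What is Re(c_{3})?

4/(3*pi**2)

Since g is real-valued, Re(c_{3}) = 1/6 ∫_{-3}^{3} g(u) cos(pi*u) du = a_{3}/2.
g is even and cos(pi*u) is even, so the integrand is even: ∫_{-3}^{3} g(u) cos(pi*u) du = 2∫_0^{3} g(u) cos(pi*u) du.
Integrating by parts (boundary term plus one more integral), an antiderivative of (-2*u) cos(pi*u) is -2*u*sin(pi*u)/pi - 2*cos(pi*u)/pi**2; evaluating from 0 to 3: ∫_{0}^{3} (-2*u) cos(pi*u) du = (2/pi**2) - (-2/pi**2) = 4/pi**2.
So ∫_{-3}^{3} g(u) cos(pi*u) du = 8/pi**2.
Hence Re(c_{3}) = (1/6)·(8/pi**2) = 4/(3*pi**2).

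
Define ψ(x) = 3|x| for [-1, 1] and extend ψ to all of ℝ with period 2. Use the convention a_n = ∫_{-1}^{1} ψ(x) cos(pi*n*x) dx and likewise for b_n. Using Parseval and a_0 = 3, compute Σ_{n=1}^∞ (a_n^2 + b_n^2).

Parseval: a_0^2/2 + Σ_{n≥1} (a_n^2+b_n^2) = ∫_{-1}^{1} ψ(x)^2 dx = 6.
Subtract a_0^2/2 = 9/2: Σ (a_n^2+b_n^2) = 3/2.

3/2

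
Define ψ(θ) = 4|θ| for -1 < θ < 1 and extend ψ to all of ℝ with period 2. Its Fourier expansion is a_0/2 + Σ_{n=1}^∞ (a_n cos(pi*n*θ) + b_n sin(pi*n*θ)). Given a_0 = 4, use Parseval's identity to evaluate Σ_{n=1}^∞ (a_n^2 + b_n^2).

Parseval: a_0^2/2 + Σ_{n≥1} (a_n^2+b_n^2) = ∫_{-1}^{1} ψ(θ)^2 dθ = 32/3.
Subtract a_0^2/2 = 8: Σ (a_n^2+b_n^2) = 8/3.

8/3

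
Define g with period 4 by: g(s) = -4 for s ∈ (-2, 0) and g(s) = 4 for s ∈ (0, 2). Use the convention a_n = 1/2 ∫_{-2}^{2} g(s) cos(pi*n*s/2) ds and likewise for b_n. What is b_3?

16/(3*pi)

b_3 = 1/2 ∫_{-2}^{2} g(s) sin(3*pi*s/2) ds.
g is odd and sin(3*pi*s/2) is odd, so the integrand is even and b_3 = ∫_0^{2} g(s) sin(3*pi*s/2) ds.
Directly, an antiderivative of (4) sin(3*pi*s/2) is -8*cos(3*pi*s/2)/(3*pi); evaluating from 0 to 2: ∫_{0}^{2} (4) sin(3*pi*s/2) ds = (8/(3*pi)) - (-8/(3*pi)) = 16/(3*pi).
Hence b_3 = 16/(3*pi).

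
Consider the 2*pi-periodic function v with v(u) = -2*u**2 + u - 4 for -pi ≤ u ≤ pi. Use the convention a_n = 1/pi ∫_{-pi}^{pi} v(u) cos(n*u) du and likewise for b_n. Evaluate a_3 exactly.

8/9

a_3 = 1/pi ∫_{-pi}^{pi} v(u) cos(3*u) du.
Integrating by parts twice (tabular method), an antiderivative of (-2*u**2 + u - 4) cos(3*u) is -2*u**2*sin(3*u)/3 + u*sin(3*u)/3 - 4*u*cos(3*u)/9 - 32*sin(3*u)/27 + cos(3*u)/9; evaluating from -pi to pi: ∫_{-pi}^{pi} (-2*u**2 + u - 4) cos(3*u) du = (-1/9 + 4*pi/9) - (-4*pi/9 - 1/9) = 8*pi/9.
Hence a_3 = (1/pi)·(8*pi/9) = 8/9.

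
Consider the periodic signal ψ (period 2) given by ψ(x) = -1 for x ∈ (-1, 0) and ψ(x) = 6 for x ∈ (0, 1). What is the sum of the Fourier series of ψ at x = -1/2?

ψ is continuous at x = -1/2 with value -1, so the series converges to -1 there.

-1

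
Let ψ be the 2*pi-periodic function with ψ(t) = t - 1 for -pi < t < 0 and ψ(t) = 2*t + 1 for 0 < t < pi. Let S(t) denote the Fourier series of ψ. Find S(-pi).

t = -pi differs from t = pi by -1 full period(s), and the series is 2*pi-periodic.
At t = pi the one-sided limits are ψ(pi^-) = 1 + 2*pi and ψ(pi^+) = -pi - 1.
By Dirichlet's theorem the series converges to their average, [(1 + 2*pi) + (-pi - 1)]/2 = pi/2.

pi/2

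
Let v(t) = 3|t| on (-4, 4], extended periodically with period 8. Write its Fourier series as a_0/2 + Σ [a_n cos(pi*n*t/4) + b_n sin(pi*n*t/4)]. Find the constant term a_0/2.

a_0 = 1/4 ∫_{-4}^{4} v(t) dt = 1/4 · (48) = 12.
So the constant term a_0/2 = 6.

6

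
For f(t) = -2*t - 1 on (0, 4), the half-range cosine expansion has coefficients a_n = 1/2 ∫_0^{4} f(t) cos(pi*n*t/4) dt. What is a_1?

a_1 = 1/2 ∫_0^{4} (-2*t - 1) cos(pi*t/4) dt.
Integrating by parts (boundary term plus one more integral), an antiderivative of (-2*t - 1) cos(pi*t/4) is -8*t*sin(pi*t/4)/pi - 4*sin(pi*t/4)/pi - 32*cos(pi*t/4)/pi**2; evaluating from 0 to 4: ∫_{0}^{4} (-2*t - 1) cos(pi*t/4) dt = (32/pi**2) - (-32/pi**2) = 64/pi**2.
Hence a_1 = (1/2)·(64/pi**2) = 32/pi**2.

32/pi**2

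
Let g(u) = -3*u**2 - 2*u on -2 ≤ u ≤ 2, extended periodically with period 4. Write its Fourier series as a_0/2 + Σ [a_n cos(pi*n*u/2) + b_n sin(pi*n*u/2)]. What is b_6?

b_6 = 1/2 ∫_{-2}^{2} g(u) sin(3*pi*u) du.
Integrating by parts twice (tabular method), an antiderivative of (-3*u**2 - 2*u) sin(3*pi*u) is u**2*cos(3*pi*u)/pi - 2*u*sin(3*pi*u)/(3*pi**2) + 2*u*cos(3*pi*u)/(3*pi) - 2*sin(3*pi*u)/(9*pi**2) - 2*cos(3*pi*u)/(9*pi**3); evaluating from -2 to 2: ∫_{-2}^{2} (-3*u**2 - 2*u) sin(3*pi*u) du = (2*(-1 + 24*pi**2)/(9*pi**3)) - (2*(-1 + 12*pi**2)/(9*pi**3)) = 8/(3*pi).
Hence b_6 = (1/2)·(8/(3*pi)) = 4/(3*pi).

4/(3*pi)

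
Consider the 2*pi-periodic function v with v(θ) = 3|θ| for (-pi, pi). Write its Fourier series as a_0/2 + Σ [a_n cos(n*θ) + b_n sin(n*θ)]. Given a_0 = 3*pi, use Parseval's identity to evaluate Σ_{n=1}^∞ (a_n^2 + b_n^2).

Parseval: a_0^2/2 + Σ_{n≥1} (a_n^2+b_n^2) = 1/pi ∫_{-pi}^{pi} v(θ)^2 dθ = 6*pi**2.
Subtract a_0^2/2 = 9*pi**2/2: Σ (a_n^2+b_n^2) = 3*pi**2/2.

3*pi**2/2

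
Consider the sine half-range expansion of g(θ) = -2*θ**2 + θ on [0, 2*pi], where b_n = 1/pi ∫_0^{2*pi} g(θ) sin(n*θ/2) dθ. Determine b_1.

-16*pi + 4 + 64/pi

b_1 = 1/pi ∫_0^{2*pi} (-2*θ**2 + θ) sin(θ/2) dθ.
Integrating by parts twice (tabular method), an antiderivative of (-2*θ**2 + θ) sin(θ/2) is 4*θ**2*cos(θ/2) - 16*θ*sin(θ/2) - 2*θ*cos(θ/2) + 4*sin(θ/2) - 32*cos(θ/2); evaluating from 0 to 2*pi: ∫_{0}^{2*pi} (-2*θ**2 + θ) sin(θ/2) dθ = (-16*pi**2 + 4*pi + 32) - (-32) = -16*pi**2 + 4*pi + 64.
Hence b_1 = (1/pi)·(-16*pi**2 + 4*pi + 64) = -16*pi + 4 + 64/pi.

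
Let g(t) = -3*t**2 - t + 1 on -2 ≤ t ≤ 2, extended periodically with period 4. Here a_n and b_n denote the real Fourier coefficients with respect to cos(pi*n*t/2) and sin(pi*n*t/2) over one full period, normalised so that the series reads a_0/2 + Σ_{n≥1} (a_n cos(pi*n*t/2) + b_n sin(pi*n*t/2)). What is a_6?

-4/(3*pi**2)

a_6 = 1/2 ∫_{-2}^{2} g(t) cos(3*pi*t) dt.
Integrating by parts twice (tabular method), an antiderivative of (-3*t**2 - t + 1) cos(3*pi*t) is -t**2*sin(3*pi*t)/pi - t*sin(3*pi*t)/(3*pi) - 2*t*cos(3*pi*t)/(3*pi**2) + 2*sin(3*pi*t)/(9*pi**3) + sin(3*pi*t)/(3*pi) - cos(3*pi*t)/(9*pi**2); evaluating from -2 to 2: ∫_{-2}^{2} (-3*t**2 - t + 1) cos(3*pi*t) dt = (-13/(9*pi**2)) - (11/(9*pi**2)) = -8/(3*pi**2).
Hence a_6 = (1/2)·(-8/(3*pi**2)) = -4/(3*pi**2).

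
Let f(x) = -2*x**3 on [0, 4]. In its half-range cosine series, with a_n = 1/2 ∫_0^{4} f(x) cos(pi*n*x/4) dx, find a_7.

a_7 = 1/2 ∫_0^{4} (-2*x**3) cos(7*pi*x/4) dx.
Integrating by parts three times (tabular method), an antiderivative of (-2*x**3) cos(7*pi*x/4) is -8*x**3*sin(7*pi*x/4)/(7*pi) - 96*x**2*cos(7*pi*x/4)/(49*pi**2) + 768*x*sin(7*pi*x/4)/(343*pi**3) + 3072*cos(7*pi*x/4)/(2401*pi**4); evaluating from 0 to 4: ∫_{0}^{4} (-2*x**3) cos(7*pi*x/4) dx = (1536*(-2 + 49*pi**2)/(2401*pi**4)) - (3072/(2401*pi**4)) = 1536*(-4 + 49*pi**2)/(2401*pi**4).
Hence a_7 = (1/2)·(1536*(-4 + 49*pi**2)/(2401*pi**4)) = 768*(-4 + 49*pi**2)/(2401*pi**4).

768*(-4 + 49*pi**2)/(2401*pi**4)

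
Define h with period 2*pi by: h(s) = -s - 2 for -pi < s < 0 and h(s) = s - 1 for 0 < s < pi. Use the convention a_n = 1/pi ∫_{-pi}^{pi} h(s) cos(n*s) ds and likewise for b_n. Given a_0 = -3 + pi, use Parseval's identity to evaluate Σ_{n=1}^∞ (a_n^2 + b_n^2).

1/2 + pi**2/6

Parseval: a_0^2/2 + Σ_{n≥1} (a_n^2+b_n^2) = 1/pi ∫_{-pi}^{pi} h(s)^2 ds = -3*pi + 5 + 2*pi**2/3.
Subtract a_0^2/2 = (3 - pi)**2/2: Σ (a_n^2+b_n^2) = 1/2 + pi**2/6.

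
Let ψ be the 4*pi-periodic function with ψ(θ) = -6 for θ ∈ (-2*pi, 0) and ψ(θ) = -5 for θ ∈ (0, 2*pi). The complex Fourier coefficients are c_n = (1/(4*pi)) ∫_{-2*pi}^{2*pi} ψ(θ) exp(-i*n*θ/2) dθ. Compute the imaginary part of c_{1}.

Since ψ is real-valued, Im(c_{1}) = -(1/(4*pi)) ∫_{-2*pi}^{2*pi} ψ(θ) sin(θ/2) dθ = -b_{1}/2.
Split the integral at the breakpoints.
Directly, an antiderivative of (-6) sin(θ/2) is 12*cos(θ/2); evaluating from -2*pi to 0: ∫_{-2*pi}^{0} (-6) sin(θ/2) dθ = (12) - (-12) = 24.
Directly, an antiderivative of (-5) sin(θ/2) is 10*cos(θ/2); evaluating from 0 to 2*pi: ∫_{0}^{2*pi} (-5) sin(θ/2) dθ = (-10) - (10) = -20.
So ∫_{-2*pi}^{2*pi} ψ(θ) sin(θ/2) dθ = 4.
Hence Im(c_{1}) = (-1/(4*pi))·(4) = -1/pi.

-1/pi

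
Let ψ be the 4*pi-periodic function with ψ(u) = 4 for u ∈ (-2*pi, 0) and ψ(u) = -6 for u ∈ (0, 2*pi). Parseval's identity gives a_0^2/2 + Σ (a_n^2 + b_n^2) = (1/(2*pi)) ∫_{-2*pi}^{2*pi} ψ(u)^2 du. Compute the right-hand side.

52

(1/(2*pi)) ∫_{-2*pi}^{2*pi} ψ(u)^2 du = (1/(2*pi)) · (104*pi) = 52.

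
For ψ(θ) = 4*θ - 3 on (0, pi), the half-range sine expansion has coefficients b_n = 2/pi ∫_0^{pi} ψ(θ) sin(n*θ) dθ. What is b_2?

-4

b_2 = 2/pi ∫_0^{pi} (4*θ - 3) sin(2*θ) dθ.
Integrating by parts (boundary term plus one more integral), an antiderivative of (4*θ - 3) sin(2*θ) is -2*θ*cos(2*θ) + sin(2*θ) + 3*cos(2*θ)/2; evaluating from 0 to pi: ∫_{0}^{pi} (4*θ - 3) sin(2*θ) dθ = (3/2 - 2*pi) - (3/2) = -2*pi.
Hence b_2 = (2/pi)·(-2*pi) = -4.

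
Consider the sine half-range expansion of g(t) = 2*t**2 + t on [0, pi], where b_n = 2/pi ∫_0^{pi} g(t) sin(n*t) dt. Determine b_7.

2*(-8 + 49*pi + 98*pi**2)/(343*pi)

b_7 = 2/pi ∫_0^{pi} (2*t**2 + t) sin(7*t) dt.
Integrating by parts twice (tabular method), an antiderivative of (2*t**2 + t) sin(7*t) is -2*t**2*cos(7*t)/7 + 4*t*sin(7*t)/49 - t*cos(7*t)/7 + sin(7*t)/49 + 4*cos(7*t)/343; evaluating from 0 to pi: ∫_{0}^{pi} (2*t**2 + t) sin(7*t) dt = (-4/343 + pi/7 + 2*pi**2/7) - (4/343) = -8/343 + pi/7 + 2*pi**2/7.
Hence b_7 = (2/pi)·(-8/343 + pi/7 + 2*pi**2/7) = 2*(-8 + 49*pi + 98*pi**2)/(343*pi).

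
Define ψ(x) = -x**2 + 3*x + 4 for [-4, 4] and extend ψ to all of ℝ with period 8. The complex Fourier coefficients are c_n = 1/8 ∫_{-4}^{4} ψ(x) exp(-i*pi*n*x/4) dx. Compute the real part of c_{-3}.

32/(9*pi**2)

Since ψ is real-valued, Re(c_{-3}) = 1/8 ∫_{-4}^{4} ψ(x) cos(-3*pi*x/4) dx = a_{3}/2.
Integrating by parts twice (tabular method), an antiderivative of (-x**2 + 3*x + 4) cos(-3*pi*x/4) is -4*x**2*sin(3*pi*x/4)/(3*pi) + 4*x*sin(3*pi*x/4)/pi - 32*x*cos(3*pi*x/4)/(9*pi**2) + 128*sin(3*pi*x/4)/(27*pi**3) + 16*sin(3*pi*x/4)/(3*pi) + 16*cos(3*pi*x/4)/(3*pi**2); evaluating from -4 to 4: ∫_{-4}^{4} (-x**2 + 3*x + 4) cos(-3*pi*x/4) dx = (80/(9*pi**2)) - (-176/(9*pi**2)) = 256/(9*pi**2).
Hence Re(c_{-3}) = (1/8)·(256/(9*pi**2)) = 32/(9*pi**2).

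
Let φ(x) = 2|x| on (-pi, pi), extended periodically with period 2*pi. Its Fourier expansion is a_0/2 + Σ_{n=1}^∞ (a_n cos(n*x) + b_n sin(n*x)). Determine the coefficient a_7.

a_7 = 1/pi ∫_{-pi}^{pi} φ(x) cos(7*x) dx.
φ is even and cos(7*x) is even, so the integrand is even and a_7 = 2/pi ∫_0^{pi} φ(x) cos(7*x) dx.
Integrating by parts (boundary term plus one more integral), an antiderivative of (2*x) cos(7*x) is 2*x*sin(7*x)/7 + 2*cos(7*x)/49; evaluating from 0 to pi: ∫_{0}^{pi} (2*x) cos(7*x) dx = (-2/49) - (2/49) = -4/49.
Hence a_7 = (2/pi)·(-4/49) = -8/(49*pi).

-8/(49*pi)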